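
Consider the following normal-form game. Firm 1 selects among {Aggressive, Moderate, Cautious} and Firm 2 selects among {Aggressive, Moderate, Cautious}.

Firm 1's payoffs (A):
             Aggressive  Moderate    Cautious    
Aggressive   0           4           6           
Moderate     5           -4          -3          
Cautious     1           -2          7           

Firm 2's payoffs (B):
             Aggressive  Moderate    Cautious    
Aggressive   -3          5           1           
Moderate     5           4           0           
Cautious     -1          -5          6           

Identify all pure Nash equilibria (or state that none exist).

(Aggressive, Moderate), (Moderate, Aggressive), and (Cautious, Cautious)

Check mutual best responses: a cell is a NE iff neither player can gain by unilaterally deviating.
Firm 1's best responses — vs Aggressive: Moderate (payoff 5); vs Moderate: Aggressive (payoff 4); vs Cautious: Cautious (payoff 7).
Firm 2's best responses — vs Aggressive: Moderate (payoff 5); vs Moderate: Aggressive (payoff 5); vs Cautious: Cautious (payoff 6).
Mutual best responses occur at (Aggressive, Moderate), (Moderate, Aggressive), and (Cautious, Cautious); at each, neither player gains by switching.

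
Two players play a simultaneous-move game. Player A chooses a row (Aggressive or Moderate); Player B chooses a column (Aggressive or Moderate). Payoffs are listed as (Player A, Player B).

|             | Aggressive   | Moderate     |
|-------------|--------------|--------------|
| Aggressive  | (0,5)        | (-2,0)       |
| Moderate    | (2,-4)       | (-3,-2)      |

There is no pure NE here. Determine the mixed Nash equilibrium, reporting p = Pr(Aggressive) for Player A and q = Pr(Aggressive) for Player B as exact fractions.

Each player's mixing probability is pinned down by making the *other* player indifferent.
Player B indifferent between Aggressive and Moderate: p·5 + (1−p)·(-4) = p·0 + (1−p)·(-2) ⟹ (-4) + 9p = (-2) + 2p ⟹ p = 2/7.
Player A indifferent between Aggressive and Moderate: q·0 + (1−q)·(-2) = q·2 + (1−q)·(-3) ⟹ (-2) + 2q = (-3) + 5q ⟹ q = 1/3.

p = 2/7, q = 1/3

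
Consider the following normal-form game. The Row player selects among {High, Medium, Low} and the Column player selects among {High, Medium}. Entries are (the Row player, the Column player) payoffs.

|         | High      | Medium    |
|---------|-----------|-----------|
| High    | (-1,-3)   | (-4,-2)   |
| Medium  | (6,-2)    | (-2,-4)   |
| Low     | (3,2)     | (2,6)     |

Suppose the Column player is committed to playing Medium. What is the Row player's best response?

Low

With the Column player fixed at Medium, the Row player's payoffs are: High → -4, Medium → -2, Low → 2.
The maximum is 2, achieved by Low.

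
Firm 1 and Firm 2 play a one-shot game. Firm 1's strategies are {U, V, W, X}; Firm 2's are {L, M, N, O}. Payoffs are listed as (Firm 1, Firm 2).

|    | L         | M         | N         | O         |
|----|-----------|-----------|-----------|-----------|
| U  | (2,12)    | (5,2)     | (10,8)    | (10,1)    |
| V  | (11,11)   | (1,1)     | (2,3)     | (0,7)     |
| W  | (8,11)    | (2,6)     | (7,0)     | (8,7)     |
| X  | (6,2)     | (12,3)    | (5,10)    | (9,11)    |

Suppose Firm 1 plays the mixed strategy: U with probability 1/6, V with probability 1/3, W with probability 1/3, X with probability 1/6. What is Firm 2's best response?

L

Compute Firm 2's expected payoff from each pure strategy against the given mix.
L: (1/6)·12 + (1/3)·11 + (1/3)·11 + (1/6)·2 = 29/3
M: (1/6)·2 + (1/3)·1 + (1/3)·6 + (1/6)·3 = 19/6
N: (1/6)·8 + (1/3)·3 + (1/3)·0 + (1/6)·10 = 4
O: (1/6)·1 + (1/3)·7 + (1/3)·7 + (1/6)·11 = 20/3
Highest expected payoff is 29/3, from L.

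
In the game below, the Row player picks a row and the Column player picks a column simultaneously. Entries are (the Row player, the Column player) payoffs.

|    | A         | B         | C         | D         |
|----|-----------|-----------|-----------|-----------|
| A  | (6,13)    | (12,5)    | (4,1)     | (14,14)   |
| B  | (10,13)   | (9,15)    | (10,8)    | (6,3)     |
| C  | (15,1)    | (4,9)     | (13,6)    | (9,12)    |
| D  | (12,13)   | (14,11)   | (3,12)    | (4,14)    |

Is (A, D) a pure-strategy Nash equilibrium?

Holding the Column player at D: the Row player gets 14 from A, versus 6 from B, 9 from C, 4 from D. No profitable deviation for the Row player.
Holding the Row player at A: the Column player gets 14 from D, versus 13 from A, 5 from B, 1 from C. No profitable deviation for the Column player either.

Yes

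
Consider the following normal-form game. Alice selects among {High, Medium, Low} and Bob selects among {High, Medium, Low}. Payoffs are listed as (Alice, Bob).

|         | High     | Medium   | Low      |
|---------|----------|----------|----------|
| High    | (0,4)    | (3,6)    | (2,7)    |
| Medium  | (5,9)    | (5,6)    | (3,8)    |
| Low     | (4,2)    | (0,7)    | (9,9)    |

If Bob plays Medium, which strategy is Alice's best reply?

Medium

With Bob fixed at Medium, Alice's payoffs are: High → 3, Medium → 5, Low → 0.
The maximum is 5, achieved by Medium.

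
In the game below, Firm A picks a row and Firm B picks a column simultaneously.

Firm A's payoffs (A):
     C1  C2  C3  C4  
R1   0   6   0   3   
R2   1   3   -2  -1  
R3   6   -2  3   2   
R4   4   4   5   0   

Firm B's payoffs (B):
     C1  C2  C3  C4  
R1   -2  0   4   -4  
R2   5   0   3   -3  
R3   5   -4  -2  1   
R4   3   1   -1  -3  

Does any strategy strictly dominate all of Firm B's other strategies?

No strictly dominant strategy

Check whether one of Firm B's strategies beats all alternatives regardless of what the opponent does.
C1 is not dominant: against R1, C2 gives 0 > -2.
C2 is not dominant: against R1, C3 gives 4 > 0.
C3 is not dominant: against R2, C1 gives 5 > 3.
C4 is not dominant: against R1, C1 gives -2 > -4.
No single strategy is best against every opponent action.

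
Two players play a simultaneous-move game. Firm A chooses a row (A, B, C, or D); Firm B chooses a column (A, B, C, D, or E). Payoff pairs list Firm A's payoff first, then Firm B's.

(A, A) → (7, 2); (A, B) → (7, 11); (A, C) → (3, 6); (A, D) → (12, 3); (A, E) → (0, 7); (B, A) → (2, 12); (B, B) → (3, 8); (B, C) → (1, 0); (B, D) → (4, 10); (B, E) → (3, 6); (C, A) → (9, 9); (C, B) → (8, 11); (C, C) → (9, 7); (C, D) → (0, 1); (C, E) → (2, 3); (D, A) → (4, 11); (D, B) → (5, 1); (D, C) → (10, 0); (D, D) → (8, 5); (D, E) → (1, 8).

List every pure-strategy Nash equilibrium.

(C, B)

A profile is a Nash equilibrium when each player is best-responding to the other.
Firm A's best responses — vs A: C (payoff 9); vs B: C (payoff 8); vs C: D (payoff 10); vs D: A (payoff 12); vs E: B (payoff 3).
Firm B's best responses — vs A: B (payoff 11); vs B: A (payoff 12); vs C: B (payoff 11); vs D: A (payoff 11).
The only mutual best response is (C, B); neither player gains by switching there.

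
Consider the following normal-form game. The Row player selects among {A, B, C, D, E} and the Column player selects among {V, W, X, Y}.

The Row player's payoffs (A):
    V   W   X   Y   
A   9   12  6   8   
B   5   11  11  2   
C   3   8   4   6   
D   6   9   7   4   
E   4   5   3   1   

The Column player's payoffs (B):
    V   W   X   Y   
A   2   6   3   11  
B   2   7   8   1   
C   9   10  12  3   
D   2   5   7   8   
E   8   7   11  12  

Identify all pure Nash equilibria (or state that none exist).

(A, Y) and (B, X)

Check mutual best responses: a cell is a NE iff neither player can gain by unilaterally deviating.
The Row player's best responses — vs V: A (payoff 9); vs W: A (payoff 12); vs X: B (payoff 11); vs Y: A (payoff 8).
The Column player's best responses — vs A: Y (payoff 11); vs B: X (payoff 8); vs C: X (payoff 12); vs D: Y (payoff 8); vs E: Y (payoff 12).
Mutual best responses occur at (A, Y) and (B, X); at each, neither player gains by switching.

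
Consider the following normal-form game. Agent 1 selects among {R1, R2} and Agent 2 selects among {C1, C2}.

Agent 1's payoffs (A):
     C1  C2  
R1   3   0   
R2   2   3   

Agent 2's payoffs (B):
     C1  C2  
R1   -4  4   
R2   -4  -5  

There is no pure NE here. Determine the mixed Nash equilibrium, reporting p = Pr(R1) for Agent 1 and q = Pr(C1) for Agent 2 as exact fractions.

p = 1/9, q = 3/4

Each player's mixing probability is pinned down by making the *other* player indifferent.
Agent 2 indifferent between C1 and C2: p·(-4) + (1−p)·(-4) = p·4 + (1−p)·(-5) ⟹ (-4) + 0p = (-5) + 9p ⟹ p = 1/9.
Agent 1 indifferent between R1 and R2: q·3 + (1−q)·0 = q·2 + (1−q)·3 ⟹ 0 + 3q = 3 + (-1)q ⟹ q = 3/4.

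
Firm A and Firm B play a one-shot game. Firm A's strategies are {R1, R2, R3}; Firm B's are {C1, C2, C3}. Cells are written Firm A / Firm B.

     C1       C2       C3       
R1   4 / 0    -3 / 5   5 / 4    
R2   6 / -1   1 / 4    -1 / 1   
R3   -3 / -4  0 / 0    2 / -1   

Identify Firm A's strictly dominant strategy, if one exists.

Check whether one of Firm A's strategies beats all alternatives regardless of what the opponent does.
R1 is not dominant: against C1, R2 gives 6 > 4.
R2 is not dominant: against C3, R1 gives 5 > -1.
R3 is not dominant: against C1, R1 gives 4 > -3.
No single strategy is best against every opponent action.

None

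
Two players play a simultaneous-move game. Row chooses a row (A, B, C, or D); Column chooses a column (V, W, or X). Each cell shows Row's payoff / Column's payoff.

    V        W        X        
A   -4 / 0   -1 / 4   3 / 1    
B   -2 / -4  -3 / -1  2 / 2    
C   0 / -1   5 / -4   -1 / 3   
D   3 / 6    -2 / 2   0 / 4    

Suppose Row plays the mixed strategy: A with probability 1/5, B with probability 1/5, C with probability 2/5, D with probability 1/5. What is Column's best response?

X

Column's best reply maximizes expected payoff against the mix.
V: (1/5)·0 + (1/5)·(-4) + (2/5)·(-1) + (1/5)·6 = 0
W: (1/5)·4 + (1/5)·(-1) + (2/5)·(-4) + (1/5)·2 = -3/5
X: (1/5)·1 + (1/5)·2 + (2/5)·3 + (1/5)·4 = 13/5
Highest expected payoff is 13/5, from X.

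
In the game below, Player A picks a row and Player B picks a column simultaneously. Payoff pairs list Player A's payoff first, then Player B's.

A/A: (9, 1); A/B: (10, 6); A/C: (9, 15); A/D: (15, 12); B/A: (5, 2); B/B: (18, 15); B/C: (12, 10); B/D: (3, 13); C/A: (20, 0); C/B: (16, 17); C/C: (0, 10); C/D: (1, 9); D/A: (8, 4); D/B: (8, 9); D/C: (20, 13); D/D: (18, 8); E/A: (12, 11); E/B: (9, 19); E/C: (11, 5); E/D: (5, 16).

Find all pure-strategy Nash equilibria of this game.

(B, B) and (D, C)

A profile is a Nash equilibrium when each player is best-responding to the other.
Player A's best responses — vs A: C (payoff 20); vs B: B (payoff 18); vs C: D (payoff 20); vs D: D (payoff 18).
Player B's best responses — vs A: C (payoff 15); vs B: B (payoff 15); vs C: B (payoff 17); vs D: C (payoff 13); vs E: B (payoff 19).
Mutual best responses occur at (B, B) and (D, C); at each, neither player gains by switching.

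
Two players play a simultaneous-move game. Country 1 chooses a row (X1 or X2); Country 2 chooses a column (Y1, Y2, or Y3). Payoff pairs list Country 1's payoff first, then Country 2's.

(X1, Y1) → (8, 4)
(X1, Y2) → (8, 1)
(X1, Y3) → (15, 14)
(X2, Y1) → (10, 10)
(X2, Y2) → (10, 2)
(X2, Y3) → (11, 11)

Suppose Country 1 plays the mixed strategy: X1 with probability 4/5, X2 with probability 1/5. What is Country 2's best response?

Compute Country 2's expected payoff from each pure strategy against the given mix.
Y1: (4/5)·4 + (1/5)·10 = 26/5
Y2: (4/5)·1 + (1/5)·2 = 6/5
Y3: (4/5)·14 + (1/5)·11 = 67/5
Highest expected payoff is 67/5, from Y3.

Y3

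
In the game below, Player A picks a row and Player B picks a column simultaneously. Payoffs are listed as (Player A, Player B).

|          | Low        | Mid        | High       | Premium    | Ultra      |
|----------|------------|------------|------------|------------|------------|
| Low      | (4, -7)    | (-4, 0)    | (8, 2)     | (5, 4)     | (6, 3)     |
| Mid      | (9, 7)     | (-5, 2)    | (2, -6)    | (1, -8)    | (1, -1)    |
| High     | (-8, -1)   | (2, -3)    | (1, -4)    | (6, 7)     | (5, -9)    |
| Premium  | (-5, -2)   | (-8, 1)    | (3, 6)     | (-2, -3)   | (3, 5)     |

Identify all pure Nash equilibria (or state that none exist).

Check mutual best responses: a cell is a NE iff neither player can gain by unilaterally deviating.
Player A's best responses — vs Low: Mid (payoff 9); vs Mid: High (payoff 2); vs High: Low (payoff 8); vs Premium: High (payoff 6); vs Ultra: Low (payoff 6).
Player B's best responses — vs Low: Premium (payoff 4); vs Mid: Low (payoff 7); vs High: Premium (payoff 7); vs Premium: High (payoff 6).
Mutual best responses occur at (Mid, Low) and (High, Premium); at each, neither player gains by switching.

(Mid, Low) and (High, Premium)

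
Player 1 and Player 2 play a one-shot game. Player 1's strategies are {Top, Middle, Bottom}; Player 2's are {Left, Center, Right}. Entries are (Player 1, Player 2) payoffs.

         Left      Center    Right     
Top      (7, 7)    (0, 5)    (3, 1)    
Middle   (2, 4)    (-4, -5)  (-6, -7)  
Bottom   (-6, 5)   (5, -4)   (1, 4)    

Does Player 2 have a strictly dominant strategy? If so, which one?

Left

Check whether one of Player 2's strategies beats all alternatives regardless of what the opponent does.
Left strictly dominates: vs Top: 7 > each of {5, 1}; vs Middle: 4 > each of {-5, -7}; vs Bottom: 5 > each of {-4, 4}.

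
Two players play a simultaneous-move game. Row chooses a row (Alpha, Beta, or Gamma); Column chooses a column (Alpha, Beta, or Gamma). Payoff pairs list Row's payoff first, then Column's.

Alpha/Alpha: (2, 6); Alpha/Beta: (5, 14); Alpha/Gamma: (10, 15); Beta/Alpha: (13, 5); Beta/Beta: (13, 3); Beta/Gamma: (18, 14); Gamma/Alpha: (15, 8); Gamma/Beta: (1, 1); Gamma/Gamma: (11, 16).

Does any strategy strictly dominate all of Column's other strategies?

Gamma

A strategy is strictly dominant if it gives Column a strictly higher payoff than every other strategy, against every choice by the opponent.
Gamma strictly dominates: vs Alpha: 15 > each of {6, 14}; vs Beta: 14 > each of {5, 3}; vs Gamma: 16 > each of {8, 1}.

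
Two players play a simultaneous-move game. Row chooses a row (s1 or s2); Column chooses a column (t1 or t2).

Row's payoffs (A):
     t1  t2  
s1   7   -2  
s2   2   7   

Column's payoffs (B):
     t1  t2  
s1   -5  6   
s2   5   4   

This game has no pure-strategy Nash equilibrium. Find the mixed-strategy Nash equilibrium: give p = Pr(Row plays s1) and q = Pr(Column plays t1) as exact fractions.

p = 1/12, q = 9/14

In a mixed NE each player is indifferent between their pure strategies, so the opponent's mix sets the indifference.
Column indifferent between t1 and t2: p·(-5) + (1−p)·5 = p·6 + (1−p)·4 ⟹ 5 + (-10)p = 4 + 2p ⟹ p = 1/12.
Row indifferent between s1 and s2: q·7 + (1−q)·(-2) = q·2 + (1−q)·7 ⟹ (-2) + 9q = 7 + (-5)q ⟹ q = 9/14.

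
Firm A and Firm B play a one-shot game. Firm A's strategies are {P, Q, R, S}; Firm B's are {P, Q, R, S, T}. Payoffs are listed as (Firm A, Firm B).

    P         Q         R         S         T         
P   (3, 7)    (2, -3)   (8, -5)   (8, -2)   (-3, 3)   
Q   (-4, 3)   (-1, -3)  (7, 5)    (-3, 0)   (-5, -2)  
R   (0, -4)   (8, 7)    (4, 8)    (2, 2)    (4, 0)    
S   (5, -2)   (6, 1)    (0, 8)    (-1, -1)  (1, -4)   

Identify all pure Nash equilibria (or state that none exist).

There is no pure-strategy Nash equilibrium

A profile is a Nash equilibrium when each player is best-responding to the other.
Firm A's best responses — vs P: S (payoff 5); vs Q: R (payoff 8); vs R: P (payoff 8); vs S: P (payoff 8); vs T: R (payoff 4).
Firm B's best responses — vs P: P (payoff 7); vs Q: R (payoff 5); vs R: R (payoff 8); vs S: R (payoff 8).
No cell has both players best-responding. For instance, Firm A's best reply to S is P, but against P Firm B prefers P over S.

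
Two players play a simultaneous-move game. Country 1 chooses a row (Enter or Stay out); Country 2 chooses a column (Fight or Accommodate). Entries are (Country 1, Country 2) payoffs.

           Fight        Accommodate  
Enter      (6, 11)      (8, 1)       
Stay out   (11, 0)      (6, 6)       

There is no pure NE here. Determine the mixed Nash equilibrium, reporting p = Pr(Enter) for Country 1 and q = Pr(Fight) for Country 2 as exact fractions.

Each player's mixing probability is pinned down by making the *other* player indifferent.
Country 2 indifferent between Fight and Accommodate: p·11 + (1−p)·0 = p·1 + (1−p)·6 ⟹ 0 + 11p = 6 + (-5)p ⟹ p = 3/8.
Country 1 indifferent between Enter and Stay out: q·6 + (1−q)·8 = q·11 + (1−q)·6 ⟹ 8 + (-2)q = 6 + 5q ⟹ q = 2/7.

p = 3/8, q = 2/7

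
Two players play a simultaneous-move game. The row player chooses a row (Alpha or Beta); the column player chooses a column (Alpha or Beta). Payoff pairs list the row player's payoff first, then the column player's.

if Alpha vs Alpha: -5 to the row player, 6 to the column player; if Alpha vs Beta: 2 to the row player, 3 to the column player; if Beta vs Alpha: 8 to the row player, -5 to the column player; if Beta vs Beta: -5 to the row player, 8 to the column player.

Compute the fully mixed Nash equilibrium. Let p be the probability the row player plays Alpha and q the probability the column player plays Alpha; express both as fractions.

p = 13/16, q = 7/20

Each player's mixing probability is pinned down by making the *other* player indifferent.
The column player indifferent between Alpha and Beta: p·6 + (1−p)·(-5) = p·3 + (1−p)·8 ⟹ (-5) + 11p = 8 + (-5)p ⟹ p = 13/16.
The row player indifferent between Alpha and Beta: q·(-5) + (1−q)·2 = q·8 + (1−q)·(-5) ⟹ 2 + (-7)q = (-5) + 13q ⟹ q = 7/20.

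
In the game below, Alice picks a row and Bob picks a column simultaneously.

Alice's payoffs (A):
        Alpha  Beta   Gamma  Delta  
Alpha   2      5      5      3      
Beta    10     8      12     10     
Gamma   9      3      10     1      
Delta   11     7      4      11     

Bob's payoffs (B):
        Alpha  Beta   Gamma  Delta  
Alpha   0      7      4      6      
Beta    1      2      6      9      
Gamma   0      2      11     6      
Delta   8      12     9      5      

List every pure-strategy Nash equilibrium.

A profile is a Nash equilibrium when each player is best-responding to the other.
Alice's best responses — vs Alpha: Delta (payoff 11); vs Beta: Beta (payoff 8); vs Gamma: Beta (payoff 12); vs Delta: Delta (payoff 11).
Bob's best responses — vs Alpha: Beta (payoff 7); vs Beta: Delta (payoff 9); vs Gamma: Gamma (payoff 11); vs Delta: Beta (payoff 12).
No cell has both players best-responding. For instance, Alice's best reply to Alpha is Delta, but against Delta Bob prefers Beta over Alpha.

No pure-strategy Nash equilibrium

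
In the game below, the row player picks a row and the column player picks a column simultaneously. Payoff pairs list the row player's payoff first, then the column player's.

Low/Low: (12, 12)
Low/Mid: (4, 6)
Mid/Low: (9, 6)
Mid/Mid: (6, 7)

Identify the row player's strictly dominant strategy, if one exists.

A strategy is strictly dominant if it gives the row player a strictly higher payoff than every other strategy, against every choice by the opponent.
Low is not dominant: against Mid, Mid gives 6 > 4.
Mid is not dominant: against Low, Low gives 12 > 9.
No single strategy is best against every opponent action.

No strictly dominant strategy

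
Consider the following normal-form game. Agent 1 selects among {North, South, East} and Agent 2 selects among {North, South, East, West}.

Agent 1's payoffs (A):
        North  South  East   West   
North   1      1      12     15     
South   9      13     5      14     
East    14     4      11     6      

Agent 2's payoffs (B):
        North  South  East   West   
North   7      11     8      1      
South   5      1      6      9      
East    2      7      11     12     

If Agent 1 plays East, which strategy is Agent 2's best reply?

With Agent 1 fixed at East, Agent 2's payoffs are: North → 2, South → 7, East → 11, West → 12.
The maximum is 12, achieved by West.

West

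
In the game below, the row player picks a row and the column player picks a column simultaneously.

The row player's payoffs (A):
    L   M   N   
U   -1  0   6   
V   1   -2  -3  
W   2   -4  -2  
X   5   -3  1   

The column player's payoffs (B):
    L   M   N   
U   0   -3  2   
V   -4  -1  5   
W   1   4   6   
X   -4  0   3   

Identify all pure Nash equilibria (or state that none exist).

(U, N)

Check mutual best responses: a cell is a NE iff neither player can gain by unilaterally deviating.
The row player's best responses — vs L: X (payoff 5); vs M: U (payoff 0); vs N: U (payoff 6).
The column player's best responses — vs U: N (payoff 2); vs V: N (payoff 5); vs W: N (payoff 6); vs X: N (payoff 3).
The only mutual best response is (U, N); neither player gains by switching there.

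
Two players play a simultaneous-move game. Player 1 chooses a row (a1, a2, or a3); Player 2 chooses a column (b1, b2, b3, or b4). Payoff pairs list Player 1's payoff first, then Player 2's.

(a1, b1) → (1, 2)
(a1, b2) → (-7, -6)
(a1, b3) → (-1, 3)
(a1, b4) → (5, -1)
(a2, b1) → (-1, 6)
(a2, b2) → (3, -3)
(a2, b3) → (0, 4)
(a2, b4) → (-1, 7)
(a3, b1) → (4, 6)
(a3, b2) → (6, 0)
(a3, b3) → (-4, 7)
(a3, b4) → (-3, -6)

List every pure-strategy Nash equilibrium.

None

Check mutual best responses: a cell is a NE iff neither player can gain by unilaterally deviating.
Player 1's best responses — vs b1: a3 (payoff 4); vs b2: a3 (payoff 6); vs b3: a2 (payoff 0); vs b4: a1 (payoff 5).
Player 2's best responses — vs a1: b3 (payoff 3); vs a2: b4 (payoff 7); vs a3: b3 (payoff 7).
No cell has both players best-responding. For instance, Player 1's best reply to b2 is a3, but against a3 Player 2 prefers b3 over b2.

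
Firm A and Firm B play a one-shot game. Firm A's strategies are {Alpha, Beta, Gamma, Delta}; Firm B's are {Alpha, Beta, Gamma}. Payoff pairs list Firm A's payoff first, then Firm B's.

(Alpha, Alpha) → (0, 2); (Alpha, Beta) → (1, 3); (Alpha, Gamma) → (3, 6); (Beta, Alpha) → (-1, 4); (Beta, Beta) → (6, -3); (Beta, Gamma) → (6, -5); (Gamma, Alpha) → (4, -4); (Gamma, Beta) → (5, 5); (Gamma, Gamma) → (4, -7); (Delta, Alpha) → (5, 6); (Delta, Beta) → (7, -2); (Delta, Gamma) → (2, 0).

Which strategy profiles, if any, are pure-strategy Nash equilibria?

(Delta, Alpha)

Find each player's best response to every opponent strategy; NE are the intersections.
Firm A's best responses — vs Alpha: Delta (payoff 5); vs Beta: Delta (payoff 7); vs Gamma: Beta (payoff 6).
Firm B's best responses — vs Alpha: Gamma (payoff 6); vs Beta: Alpha (payoff 4); vs Gamma: Beta (payoff 5); vs Delta: Alpha (payoff 6).
The only mutual best response is (Delta, Alpha); neither player gains by switching there.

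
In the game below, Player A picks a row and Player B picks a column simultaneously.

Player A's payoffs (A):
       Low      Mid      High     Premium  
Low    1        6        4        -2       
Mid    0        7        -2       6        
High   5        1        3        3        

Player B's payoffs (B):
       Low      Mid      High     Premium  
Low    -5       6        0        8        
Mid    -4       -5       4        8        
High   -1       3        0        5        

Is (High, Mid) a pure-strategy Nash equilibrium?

No

Holding Player B at Mid: Player A gets 1 from High but could get 7 by switching to Mid. Player A has a profitable deviation.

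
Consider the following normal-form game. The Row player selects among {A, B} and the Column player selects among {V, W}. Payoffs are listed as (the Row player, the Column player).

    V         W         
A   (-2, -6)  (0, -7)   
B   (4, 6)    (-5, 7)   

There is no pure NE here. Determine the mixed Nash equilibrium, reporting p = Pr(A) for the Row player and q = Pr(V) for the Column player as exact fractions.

Each player's mixing probability is pinned down by making the *other* player indifferent.
The Column player indifferent between V and W: p·(-6) + (1−p)·6 = p·(-7) + (1−p)·7 ⟹ 6 + (-12)p = 7 + (-14)p ⟹ p = 1/2.
The Row player indifferent between A and B: q·(-2) + (1−q)·0 = q·4 + (1−q)·(-5) ⟹ 0 + (-2)q = (-5) + 9q ⟹ q = 5/11.

p = 1/2, q = 5/11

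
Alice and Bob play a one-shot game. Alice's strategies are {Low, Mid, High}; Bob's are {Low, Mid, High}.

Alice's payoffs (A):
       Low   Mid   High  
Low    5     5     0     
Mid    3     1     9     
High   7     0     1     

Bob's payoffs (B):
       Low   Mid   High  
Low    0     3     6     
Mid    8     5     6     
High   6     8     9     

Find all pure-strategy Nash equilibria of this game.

A profile is a Nash equilibrium when each player is best-responding to the other.
Alice's best responses — vs Low: High (payoff 7); vs Mid: Low (payoff 5); vs High: Mid (payoff 9).
Bob's best responses — vs Low: High (payoff 6); vs Mid: Low (payoff 8); vs High: High (payoff 9).
No cell has both players best-responding. For instance, Alice's best reply to Low is High, but against High Bob prefers High over Low.

No pure-strategy Nash equilibrium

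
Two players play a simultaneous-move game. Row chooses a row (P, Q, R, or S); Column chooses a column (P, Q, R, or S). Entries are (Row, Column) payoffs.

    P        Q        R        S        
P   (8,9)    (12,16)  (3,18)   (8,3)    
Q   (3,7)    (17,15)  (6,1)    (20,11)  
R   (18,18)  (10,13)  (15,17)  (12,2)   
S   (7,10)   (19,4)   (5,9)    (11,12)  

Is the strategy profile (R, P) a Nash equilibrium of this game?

Yes

Holding Column at P: Row gets 18 from R, versus 8 from P, 3 from Q, 7 from S. No profitable deviation for Row.
Holding Row at R: Column gets 18 from P, versus 13 from Q, 17 from R, 2 from S. No profitable deviation for Column either.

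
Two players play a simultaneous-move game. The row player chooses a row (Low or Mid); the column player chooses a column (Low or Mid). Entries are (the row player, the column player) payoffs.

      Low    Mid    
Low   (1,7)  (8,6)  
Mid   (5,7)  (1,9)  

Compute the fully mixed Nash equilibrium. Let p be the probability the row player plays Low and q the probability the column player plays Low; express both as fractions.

In a mixed NE each player is indifferent between their pure strategies, so the opponent's mix sets the indifference.
The column player indifferent between Low and Mid: p·7 + (1−p)·7 = p·6 + (1−p)·9 ⟹ 7 + 0p = 9 + (-3)p ⟹ p = 2/3.
The row player indifferent between Low and Mid: q·1 + (1−q)·8 = q·5 + (1−q)·1 ⟹ 8 + (-7)q = 1 + 4q ⟹ q = 7/11.

p = 2/3, q = 7/11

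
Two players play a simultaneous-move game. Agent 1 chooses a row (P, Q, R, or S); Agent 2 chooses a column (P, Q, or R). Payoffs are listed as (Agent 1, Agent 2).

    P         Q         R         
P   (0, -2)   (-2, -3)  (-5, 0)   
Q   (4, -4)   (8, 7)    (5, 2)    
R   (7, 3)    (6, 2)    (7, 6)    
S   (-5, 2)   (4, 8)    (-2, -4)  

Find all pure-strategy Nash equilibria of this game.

(Q, Q) and (R, R)

A profile is a Nash equilibrium when each player is best-responding to the other.
Agent 1's best responses — vs P: R (payoff 7); vs Q: Q (payoff 8); vs R: R (payoff 7).
Agent 2's best responses — vs P: R (payoff 0); vs Q: Q (payoff 7); vs R: R (payoff 6); vs S: Q (payoff 8).
Mutual best responses occur at (Q, Q) and (R, R); at each, neither player gains by switching.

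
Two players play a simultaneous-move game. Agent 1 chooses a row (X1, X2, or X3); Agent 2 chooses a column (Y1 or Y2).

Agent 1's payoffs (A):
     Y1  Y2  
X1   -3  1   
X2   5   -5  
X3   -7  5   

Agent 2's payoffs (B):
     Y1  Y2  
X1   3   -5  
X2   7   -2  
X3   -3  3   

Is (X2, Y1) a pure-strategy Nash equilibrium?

Holding Agent 2 at Y1: Agent 1 gets 5 from X2, versus -3 from X1, -7 from X3. No profitable deviation for Agent 1.
Holding Agent 1 at X2: Agent 2 gets 7 from Y1, versus -2 from Y2. No profitable deviation for Agent 2 either.

Yes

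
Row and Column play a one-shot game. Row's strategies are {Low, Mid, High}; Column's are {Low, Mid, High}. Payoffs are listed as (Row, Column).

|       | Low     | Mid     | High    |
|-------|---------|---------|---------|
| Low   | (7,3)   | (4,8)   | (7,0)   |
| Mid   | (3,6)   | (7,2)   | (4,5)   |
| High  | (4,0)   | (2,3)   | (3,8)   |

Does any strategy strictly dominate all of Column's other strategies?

None

Check whether one of Column's strategies beats all alternatives regardless of what the opponent does.
Low is not dominant: against Low, Mid gives 8 > 3.
Mid is not dominant: against Mid, Low gives 6 > 2.
High is not dominant: against Low, Low gives 3 > 0.
No single strategy is best against every opponent action.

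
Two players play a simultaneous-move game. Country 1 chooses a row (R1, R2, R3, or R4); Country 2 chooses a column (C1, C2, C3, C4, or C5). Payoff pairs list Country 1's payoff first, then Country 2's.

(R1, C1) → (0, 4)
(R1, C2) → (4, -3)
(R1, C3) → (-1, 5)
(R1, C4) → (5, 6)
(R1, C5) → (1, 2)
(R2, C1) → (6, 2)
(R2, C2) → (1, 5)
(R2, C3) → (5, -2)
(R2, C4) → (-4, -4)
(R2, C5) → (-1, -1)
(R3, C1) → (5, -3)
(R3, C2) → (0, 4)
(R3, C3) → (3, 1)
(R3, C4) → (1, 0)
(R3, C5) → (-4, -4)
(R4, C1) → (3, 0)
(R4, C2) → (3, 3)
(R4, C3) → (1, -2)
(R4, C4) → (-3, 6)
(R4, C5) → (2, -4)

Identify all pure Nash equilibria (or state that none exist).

(R1, C4)

Check mutual best responses: a cell is a NE iff neither player can gain by unilaterally deviating.
Country 1's best responses — vs C1: R2 (payoff 6); vs C2: R1 (payoff 4); vs C3: R2 (payoff 5); vs C4: R1 (payoff 5); vs C5: R4 (payoff 2).
Country 2's best responses — vs R1: C4 (payoff 6); vs R2: C2 (payoff 5); vs R3: C2 (payoff 4); vs R4: C4 (payoff 6).
The only mutual best response is (R1, C4); neither player gains by switching there.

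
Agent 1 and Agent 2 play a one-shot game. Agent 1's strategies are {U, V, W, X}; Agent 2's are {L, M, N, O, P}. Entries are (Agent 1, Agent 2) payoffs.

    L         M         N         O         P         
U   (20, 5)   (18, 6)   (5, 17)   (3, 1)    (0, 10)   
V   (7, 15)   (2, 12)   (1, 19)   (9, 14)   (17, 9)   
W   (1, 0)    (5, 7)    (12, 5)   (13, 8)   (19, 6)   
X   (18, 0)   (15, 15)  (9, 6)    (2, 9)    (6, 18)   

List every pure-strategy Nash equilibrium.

(W, O)

A profile is a Nash equilibrium when each player is best-responding to the other.
Agent 1's best responses — vs L: U (payoff 20); vs M: U (payoff 18); vs N: W (payoff 12); vs O: W (payoff 13); vs P: W (payoff 19).
Agent 2's best responses — vs U: N (payoff 17); vs V: N (payoff 19); vs W: O (payoff 8); vs X: P (payoff 18).
The only mutual best response is (W, O); neither player gains by switching there.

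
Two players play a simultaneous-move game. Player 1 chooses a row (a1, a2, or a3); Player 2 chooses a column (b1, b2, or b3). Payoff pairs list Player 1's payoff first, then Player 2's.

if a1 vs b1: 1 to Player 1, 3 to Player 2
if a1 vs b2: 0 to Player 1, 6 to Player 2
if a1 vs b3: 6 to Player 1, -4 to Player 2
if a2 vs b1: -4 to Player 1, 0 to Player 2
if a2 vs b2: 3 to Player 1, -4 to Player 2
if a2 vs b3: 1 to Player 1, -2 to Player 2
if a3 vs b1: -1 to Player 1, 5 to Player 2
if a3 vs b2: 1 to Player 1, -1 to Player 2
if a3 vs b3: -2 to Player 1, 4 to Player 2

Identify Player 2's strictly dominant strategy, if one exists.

Check whether one of Player 2's strategies beats all alternatives regardless of what the opponent does.
b1 is not dominant: against a1, b2 gives 6 > 3.
b2 is not dominant: against a2, b1 gives 0 > -4.
b3 is not dominant: against a1, b1 gives 3 > -4.
No single strategy is best against every opponent action.

No strictly dominant strategy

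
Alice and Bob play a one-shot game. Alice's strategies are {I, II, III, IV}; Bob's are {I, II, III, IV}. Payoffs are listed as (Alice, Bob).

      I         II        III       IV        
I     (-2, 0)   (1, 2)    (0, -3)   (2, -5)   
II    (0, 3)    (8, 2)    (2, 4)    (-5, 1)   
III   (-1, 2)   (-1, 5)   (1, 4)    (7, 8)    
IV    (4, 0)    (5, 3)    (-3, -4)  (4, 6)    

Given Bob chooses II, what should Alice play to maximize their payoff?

II

With Bob fixed at II, Alice's payoffs are: I → 1, II → 8, III → -1, IV → 5.
The maximum is 8, achieved by II.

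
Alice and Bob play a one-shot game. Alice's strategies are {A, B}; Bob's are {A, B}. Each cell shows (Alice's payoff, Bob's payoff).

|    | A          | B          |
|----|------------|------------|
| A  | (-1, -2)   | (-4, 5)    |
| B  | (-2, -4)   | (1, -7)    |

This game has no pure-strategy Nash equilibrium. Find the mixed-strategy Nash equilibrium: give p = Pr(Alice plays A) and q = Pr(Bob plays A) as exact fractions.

p = 3/10, q = 5/6

Each player's mixing probability is pinned down by making the *other* player indifferent.
Bob indifferent between A and B: p·(-2) + (1−p)·(-4) = p·5 + (1−p)·(-7) ⟹ (-4) + 2p = (-7) + 12p ⟹ p = 3/10.
Alice indifferent between A and B: q·(-1) + (1−q)·(-4) = q·(-2) + (1−q)·1 ⟹ (-4) + 3q = 1 + (-3)q ⟹ q = 5/6.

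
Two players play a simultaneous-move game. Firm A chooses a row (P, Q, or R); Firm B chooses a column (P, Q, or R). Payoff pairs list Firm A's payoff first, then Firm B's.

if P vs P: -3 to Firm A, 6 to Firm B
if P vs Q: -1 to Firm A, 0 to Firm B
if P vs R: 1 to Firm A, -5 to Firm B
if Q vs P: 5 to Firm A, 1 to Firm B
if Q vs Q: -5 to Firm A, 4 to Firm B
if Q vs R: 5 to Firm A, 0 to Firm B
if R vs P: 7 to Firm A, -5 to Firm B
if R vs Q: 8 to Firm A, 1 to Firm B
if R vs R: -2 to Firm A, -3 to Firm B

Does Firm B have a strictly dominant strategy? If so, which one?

No strictly dominant strategy

A strategy is strictly dominant if it gives Firm B a strictly higher payoff than every other strategy, against every choice by the opponent.
P is not dominant: against Q, Q gives 4 > 1.
Q is not dominant: against P, P gives 6 > 0.
R is not dominant: against P, P gives 6 > -5.
No single strategy is best against every opponent action.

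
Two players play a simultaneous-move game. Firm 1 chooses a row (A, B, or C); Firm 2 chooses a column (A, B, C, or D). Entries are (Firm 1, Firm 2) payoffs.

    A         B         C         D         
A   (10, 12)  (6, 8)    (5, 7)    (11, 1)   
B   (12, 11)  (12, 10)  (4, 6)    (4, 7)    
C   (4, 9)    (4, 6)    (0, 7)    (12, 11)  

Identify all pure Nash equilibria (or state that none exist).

A profile is a Nash equilibrium when each player is best-responding to the other.
Firm 1's best responses — vs A: B (payoff 12); vs B: B (payoff 12); vs C: A (payoff 5); vs D: C (payoff 12).
Firm 2's best responses — vs A: A (payoff 12); vs B: A (payoff 11); vs C: D (payoff 11).
Mutual best responses occur at (B, A) and (C, D); at each, neither player gains by switching.

(B, A) and (C, D)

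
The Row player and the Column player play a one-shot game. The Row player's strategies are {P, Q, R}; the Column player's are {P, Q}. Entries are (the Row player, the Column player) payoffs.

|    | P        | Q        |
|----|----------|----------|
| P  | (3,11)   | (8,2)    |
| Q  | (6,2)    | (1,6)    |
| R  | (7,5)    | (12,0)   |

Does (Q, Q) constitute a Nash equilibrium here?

Holding the Column player at Q: the Row player gets 1 from Q but could get 12 by switching to R. The Row player has a profitable deviation.

No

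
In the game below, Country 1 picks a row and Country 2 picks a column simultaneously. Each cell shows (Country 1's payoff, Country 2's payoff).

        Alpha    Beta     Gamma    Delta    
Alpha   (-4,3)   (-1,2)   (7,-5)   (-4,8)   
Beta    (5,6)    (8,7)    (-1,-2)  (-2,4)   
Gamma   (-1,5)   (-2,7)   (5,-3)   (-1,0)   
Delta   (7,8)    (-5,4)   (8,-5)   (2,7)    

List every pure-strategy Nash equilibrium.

(Beta, Beta) and (Delta, Alpha)

Check mutual best responses: a cell is a NE iff neither player can gain by unilaterally deviating.
Country 1's best responses — vs Alpha: Delta (payoff 7); vs Beta: Beta (payoff 8); vs Gamma: Delta (payoff 8); vs Delta: Delta (payoff 2).
Country 2's best responses — vs Alpha: Delta (payoff 8); vs Beta: Beta (payoff 7); vs Gamma: Beta (payoff 7); vs Delta: Alpha (payoff 8).
Mutual best responses occur at (Beta, Beta) and (Delta, Alpha); at each, neither player gains by switching.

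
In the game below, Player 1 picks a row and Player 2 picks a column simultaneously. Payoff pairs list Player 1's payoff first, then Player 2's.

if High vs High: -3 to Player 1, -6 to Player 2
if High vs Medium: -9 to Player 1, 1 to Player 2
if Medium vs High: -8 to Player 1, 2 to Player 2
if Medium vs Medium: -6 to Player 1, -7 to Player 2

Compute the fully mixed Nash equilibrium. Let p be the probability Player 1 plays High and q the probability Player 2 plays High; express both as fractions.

In a mixed NE each player is indifferent between their pure strategies, so the opponent's mix sets the indifference.
Player 2 indifferent between High and Medium: p·(-6) + (1−p)·2 = p·1 + (1−p)·(-7) ⟹ 2 + (-8)p = (-7) + 8p ⟹ p = 9/16.
Player 1 indifferent between High and Medium: q·(-3) + (1−q)·(-9) = q·(-8) + (1−q)·(-6) ⟹ (-9) + 6q = (-6) + (-2)q ⟹ q = 3/8.

p = 9/16, q = 3/8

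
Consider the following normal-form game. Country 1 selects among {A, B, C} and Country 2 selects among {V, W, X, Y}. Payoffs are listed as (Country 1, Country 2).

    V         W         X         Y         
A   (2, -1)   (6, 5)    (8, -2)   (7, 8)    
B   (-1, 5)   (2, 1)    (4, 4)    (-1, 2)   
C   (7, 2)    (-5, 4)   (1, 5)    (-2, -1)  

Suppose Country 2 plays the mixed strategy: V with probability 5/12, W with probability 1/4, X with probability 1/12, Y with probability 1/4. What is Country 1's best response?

Compute Country 1's expected payoff from each pure strategy against the given mix.
A: (5/12)·2 + (1/4)·6 + (1/12)·8 + (1/4)·7 = 19/4
B: (5/12)·(-1) + (1/4)·2 + (1/12)·4 + (1/4)·(-1) = 1/6
C: (5/12)·7 + (1/4)·(-5) + (1/12)·1 + (1/4)·(-2) = 5/4
Highest expected payoff is 19/4, from A.

A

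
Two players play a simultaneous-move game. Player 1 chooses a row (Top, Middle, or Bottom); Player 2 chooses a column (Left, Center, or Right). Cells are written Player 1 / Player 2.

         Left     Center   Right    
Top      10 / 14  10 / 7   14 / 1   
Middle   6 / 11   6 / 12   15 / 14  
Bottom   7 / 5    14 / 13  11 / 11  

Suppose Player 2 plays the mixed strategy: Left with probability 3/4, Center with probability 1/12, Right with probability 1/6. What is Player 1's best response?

Top

Compute Player 1's expected payoff from each pure strategy against the given mix.
Top: (3/4)·10 + (1/12)·10 + (1/6)·14 = 32/3
Middle: (3/4)·6 + (1/12)·6 + (1/6)·15 = 15/2
Bottom: (3/4)·7 + (1/12)·14 + (1/6)·11 = 33/4
Highest expected payoff is 32/3, from Top.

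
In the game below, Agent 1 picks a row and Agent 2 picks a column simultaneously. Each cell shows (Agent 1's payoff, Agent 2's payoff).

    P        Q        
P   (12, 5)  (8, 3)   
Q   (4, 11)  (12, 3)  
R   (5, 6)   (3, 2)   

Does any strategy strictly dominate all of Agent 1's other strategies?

None

A strategy is strictly dominant if it gives Agent 1 a strictly higher payoff than every other strategy, against every choice by the opponent.
P is not dominant: against Q, Q gives 12 > 8.
Q is not dominant: against P, P gives 12 > 4.
R is not dominant: against P, P gives 12 > 5.
No single strategy is best against every opponent action.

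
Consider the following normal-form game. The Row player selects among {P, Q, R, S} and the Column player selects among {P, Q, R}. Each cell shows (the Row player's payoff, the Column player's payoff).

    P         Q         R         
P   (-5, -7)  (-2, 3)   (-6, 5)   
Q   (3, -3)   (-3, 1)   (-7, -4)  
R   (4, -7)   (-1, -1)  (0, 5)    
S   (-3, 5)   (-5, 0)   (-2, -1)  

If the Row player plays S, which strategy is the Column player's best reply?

With the Row player fixed at S, the Column player's payoffs are: P → 5, Q → 0, R → -1.
The maximum is 5, achieved by P.

P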